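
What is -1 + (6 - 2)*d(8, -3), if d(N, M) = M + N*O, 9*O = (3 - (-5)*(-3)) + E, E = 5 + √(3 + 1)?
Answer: -277/9 ≈ -30.778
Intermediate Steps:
E = 7 (E = 5 + √4 = 5 + 2 = 7)
O = -5/9 (O = ((3 - (-5)*(-3)) + 7)/9 = ((3 - 1*15) + 7)/9 = ((3 - 15) + 7)/9 = (-12 + 7)/9 = (⅑)*(-5) = -5/9 ≈ -0.55556)
d(N, M) = M - 5*N/9 (d(N, M) = M + N*(-5/9) = M - 5*N/9)
-1 + (6 - 2)*d(8, -3) = -1 + (6 - 2)*(-3 - 5/9*8) = -1 + 4*(-3 - 40/9) = -1 + 4*(-67/9) = -1 - 268/9 = -277/9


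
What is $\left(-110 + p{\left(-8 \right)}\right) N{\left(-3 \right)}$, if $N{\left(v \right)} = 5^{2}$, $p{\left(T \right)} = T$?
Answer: $-2950$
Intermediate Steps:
$N{\left(v \right)} = 25$
$\left(-110 + p{\left(-8 \right)}\right) N{\left(-3 \right)} = \left(-110 - 8\right) 25 = \left(-118\right) 25 = -2950$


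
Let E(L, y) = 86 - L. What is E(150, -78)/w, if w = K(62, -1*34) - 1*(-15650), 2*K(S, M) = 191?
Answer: -128/31491 ≈ -0.0040646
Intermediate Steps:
K(S, M) = 191/2 (K(S, M) = (½)*191 = 191/2)
w = 31491/2 (w = 191/2 - 1*(-15650) = 191/2 + 15650 = 31491/2 ≈ 15746.)
E(150, -78)/w = (86 - 1*150)/(31491/2) = (86 - 150)*(2/31491) = -64*2/31491 = -128/31491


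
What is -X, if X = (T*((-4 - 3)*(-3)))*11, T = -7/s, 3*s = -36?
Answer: -539/4 ≈ -134.75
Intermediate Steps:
s = -12 (s = (1/3)*(-36) = -12)
T = 7/12 (T = -7/(-12) = -7*(-1/12) = 7/12 ≈ 0.58333)
X = 539/4 (X = (7*((-4 - 3)*(-3))/12)*11 = (7*(-7*(-3))/12)*11 = ((7/12)*21)*11 = (49/4)*11 = 539/4 ≈ 134.75)
-X = -1*539/4 = -539/4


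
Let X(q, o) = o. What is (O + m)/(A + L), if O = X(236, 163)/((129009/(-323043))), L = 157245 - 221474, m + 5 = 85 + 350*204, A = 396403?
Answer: 3056302437/14284478522 ≈ 0.21396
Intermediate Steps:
m = 71480 (m = -5 + (85 + 350*204) = -5 + (85 + 71400) = -5 + 71485 = 71480)
L = -64229
O = -17552003/43003 (O = 163/((129009/(-323043))) = 163/((129009*(-1/323043))) = 163/(-43003/107681) = 163*(-107681/43003) = -17552003/43003 ≈ -408.16)
(O + m)/(A + L) = (-17552003/43003 + 71480)/(396403 - 64229) = (3056302437/43003)/332174 = (3056302437/43003)*(1/332174) = 3056302437/14284478522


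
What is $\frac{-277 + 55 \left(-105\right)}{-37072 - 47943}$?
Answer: $\frac{6052}{85015} \approx 0.071187$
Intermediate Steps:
$\frac{-277 + 55 \left(-105\right)}{-37072 - 47943} = \frac{-277 - 5775}{-85015} = \left(-6052\right) \left(- \frac{1}{85015}\right) = \frac{6052}{85015}$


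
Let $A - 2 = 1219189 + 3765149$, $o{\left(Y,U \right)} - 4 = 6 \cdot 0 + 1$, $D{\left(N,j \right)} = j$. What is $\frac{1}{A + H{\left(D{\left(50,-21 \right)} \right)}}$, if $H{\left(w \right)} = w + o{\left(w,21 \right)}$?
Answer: $\frac{1}{4984324} \approx 2.0063 \cdot 10^{-7}$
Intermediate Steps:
$o{\left(Y,U \right)} = 5$ ($o{\left(Y,U \right)} = 4 + \left(6 \cdot 0 + 1\right) = 4 + \left(0 + 1\right) = 4 + 1 = 5$)
$H{\left(w \right)} = 5 + w$ ($H{\left(w \right)} = w + 5 = 5 + w$)
$A = 4984340$ ($A = 2 + \left(1219189 + 3765149\right) = 2 + 4984338 = 4984340$)
$\frac{1}{A + H{\left(D{\left(50,-21 \right)} \right)}} = \frac{1}{4984340 + \left(5 - 21\right)} = \frac{1}{4984340 - 16} = \frac{1}{4984324}$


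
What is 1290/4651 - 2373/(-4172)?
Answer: 2345529/2771996 ≈ 0.84615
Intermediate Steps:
1290/4651 - 2373/(-4172) = 1290*(1/4651) - 2373*(-1/4172) = 1290/4651 + 339/596 = 2345529/2771996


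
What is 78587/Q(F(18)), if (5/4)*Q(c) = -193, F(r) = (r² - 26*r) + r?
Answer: -392935/772 ≈ -508.98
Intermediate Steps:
F(r) = r² - 25*r
Q(c) = -772/5 (Q(c) = (⅘)*(-193) = -772/5)
78587/Q(F(18)) = 78587/(-772/5) = 78587*(-5/772) = -392935/772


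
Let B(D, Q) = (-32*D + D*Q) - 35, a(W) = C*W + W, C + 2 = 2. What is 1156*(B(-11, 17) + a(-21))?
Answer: 126004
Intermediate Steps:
C = 0 (C = -2 + 2 = 0)
a(W) = W (a(W) = 0*W + W = 0 + W = W)
B(D, Q) = -35 - 32*D + D*Q
1156*(B(-11, 17) + a(-21)) = 1156*((-35 - 32*(-11) - 11*17) - 21) = 1156*((-35 + 352 - 187) - 21) = 1156*(130 - 21) = 1156*109 = 126004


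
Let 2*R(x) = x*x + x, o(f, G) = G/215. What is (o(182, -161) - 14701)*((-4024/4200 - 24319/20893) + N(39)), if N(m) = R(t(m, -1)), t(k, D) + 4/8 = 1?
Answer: 121145912209783/4716594750 ≈ 25685.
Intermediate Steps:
t(k, D) = ½ (t(k, D) = -½ + 1 = ½)
o(f, G) = G/215 (o(f, G) = G*(1/215) = G/215)
R(x) = x/2 + x²/2 (R(x) = (x*x + x)/2 = (x² + x)/2 = (x + x²)/2 = x/2 + x²/2)
N(m) = 3/8 (N(m) = (½)*(½)*(1 + ½) = (½)*(½)*(3/2) = 3/8)
(o(182, -161) - 14701)*((-4024/4200 - 24319/20893) + N(39)) = ((1/215)*(-161) - 14701)*((-4024/4200 - 24319/20893) + 3/8) = (-161/215 - 14701)*((-4024*1/4200 - 24319*1/20893) + 3/8) = -3160876*((-503/525 - 24319/20893) + 3/8)/215 = -3160876*(-23276654/10968825 + 3/8)/215 = -3160876/215*(-153306757/87750600) = 121145912209783/4716594750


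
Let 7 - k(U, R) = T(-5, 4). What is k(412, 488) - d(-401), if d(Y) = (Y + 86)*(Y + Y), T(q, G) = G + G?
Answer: -252631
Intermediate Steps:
T(q, G) = 2*G
k(U, R) = -1 (k(U, R) = 7 - 2*4 = 7 - 1*8 = 7 - 8 = -1)
d(Y) = 2*Y*(86 + Y) (d(Y) = (86 + Y)*(2*Y) = 2*Y*(86 + Y))
k(412, 488) - d(-401) = -1 - 2*(-401)*(86 - 401) = -1 - 2*(-401)*(-315) = -1 - 1*252630 = -1 - 252630 = -252631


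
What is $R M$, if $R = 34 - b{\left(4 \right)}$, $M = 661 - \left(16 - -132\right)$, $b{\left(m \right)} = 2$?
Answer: $16416$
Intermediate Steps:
$M = 513$ ($M = 661 - \left(16 + 132\right) = 661 - 148 = 513$)
$R = 32$ ($R = 34 - 2 = 32$)
$R M = 32 \cdot 513 = 16416$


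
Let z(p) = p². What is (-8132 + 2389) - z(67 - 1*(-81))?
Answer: -27647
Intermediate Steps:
(-8132 + 2389) - z(67 - 1*(-81)) = (-8132 + 2389) - (67 - 1*(-81))² = -5743 - (67 + 81)² = -5743 - 1*148² = -5743 - 1*21904 = -5743 - 21904 = -27647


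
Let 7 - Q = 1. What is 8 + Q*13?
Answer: 86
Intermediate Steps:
Q = 6 (Q = 7 - 1*1 = 7 - 1 = 6)
8 + Q*13 = 8 + 6*13 = 8 + 78 = 86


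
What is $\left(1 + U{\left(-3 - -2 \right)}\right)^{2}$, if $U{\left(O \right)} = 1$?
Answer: $4$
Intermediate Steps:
$\left(1 + U{\left(-3 - -2 \right)}\right)^{2} = \left(1 + 1\right)^{2} = 2^{2} = 4$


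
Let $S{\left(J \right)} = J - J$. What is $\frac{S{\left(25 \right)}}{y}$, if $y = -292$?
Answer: $0$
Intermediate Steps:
$S{\left(J \right)} = 0$
$\frac{S{\left(25 \right)}}{y} = \frac{0}{-292} = 0 \left(- \frac{1}{292}\right) = 0$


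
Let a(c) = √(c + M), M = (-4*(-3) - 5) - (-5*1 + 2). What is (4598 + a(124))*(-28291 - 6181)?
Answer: -158502256 - 34472*√134 ≈ -1.5890e+8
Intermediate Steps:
M = 10 (M = (12 - 5) - (-5 + 2) = 7 - 1*(-3) = 7 + 3 = 10)
a(c) = √(10 + c) (a(c) = √(c + 10) = √(10 + c))
(4598 + a(124))*(-28291 - 6181) = (4598 + √(10 + 124))*(-28291 - 6181) = (4598 + √134)*(-34472) = -158502256 - 34472*√134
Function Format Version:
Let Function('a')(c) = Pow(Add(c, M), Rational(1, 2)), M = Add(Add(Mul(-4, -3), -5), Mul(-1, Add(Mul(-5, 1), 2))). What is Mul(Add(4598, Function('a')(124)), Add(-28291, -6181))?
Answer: Add(-158502256, Mul(-34472, Pow(134, Rational(1, 2)))) ≈ -1.5890e+8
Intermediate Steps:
M = 10 (M = Add(Add(12, -5), Mul(-1, Add(-5, 2))) = Add(7, Mul(-1, -3)) = Add(7, 3) = 10)
Function('a')(c) = Pow(Add(10, c), Rational(1, 2)) (Function('a')(c) = Pow(Add(c, 10), Rational(1, 2)) = Pow(Add(10, c), Rational(1, 2)))
Mul(Add(4598, Function('a')(124)), Add(-28291, -6181)) = Mul(Add(4598, Pow(Add(10, 124), Rational(1, 2))), Add(-28291, -6181)) = Mul(Add(4598, Pow(134, Rational(1, 2))), -34472) = Add(-158502256, Mul(-34472, Pow(134, Rational(1, 2))))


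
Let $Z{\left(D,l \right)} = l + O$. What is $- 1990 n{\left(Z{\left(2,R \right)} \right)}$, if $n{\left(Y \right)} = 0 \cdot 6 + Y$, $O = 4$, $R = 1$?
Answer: $-9950$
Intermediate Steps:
$Z{\left(D,l \right)} = 4 + l$ ($Z{\left(D,l \right)} = l + 4 = 4 + l$)
$n{\left(Y \right)} = Y$ ($n{\left(Y \right)} = 0 + Y = Y$)
$- 1990 n{\left(Z{\left(2,R \right)} \right)} = - 1990 \left(4 + 1\right) = \left(-1990\right) 5 = -9950$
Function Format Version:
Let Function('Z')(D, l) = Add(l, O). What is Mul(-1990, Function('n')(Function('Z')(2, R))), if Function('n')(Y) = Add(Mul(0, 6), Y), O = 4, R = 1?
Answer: -9950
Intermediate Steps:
Function('Z')(D, l) = Add(4, l) (Function('Z')(D, l) = Add(l, 4) = Add(4, l))
Function('n')(Y) = Y (Function('n')(Y) = Add(0, Y) = Y)
Mul(-1990, Function('n')(Function('Z')(2, R))) = Mul(-1990, Add(4, 1)) = Mul(-1990, 5) = -9950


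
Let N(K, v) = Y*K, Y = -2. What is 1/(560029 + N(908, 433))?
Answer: 1/558213 ≈ 1.7914e-6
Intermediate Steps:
N(K, v) = -2*K
1/(560029 + N(908, 433)) = 1/(560029 - 2*908) = 1/(560029 - 1816) = 1/558213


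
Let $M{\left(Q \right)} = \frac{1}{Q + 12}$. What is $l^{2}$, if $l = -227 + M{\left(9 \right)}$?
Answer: $\frac{22714756}{441} \approx 51507.0$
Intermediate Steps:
$M{\left(Q \right)} = \frac{1}{12 + Q}$
$l = - \frac{4766}{21}$ ($l = -227 + \frac{1}{12 + 9} = -227 + \frac{1}{21} = - \frac{4766}{21} \approx -226.95$)
$l^{2} = \left(- \frac{4766}{21}\right)^{2} = \frac{22714756}{441}$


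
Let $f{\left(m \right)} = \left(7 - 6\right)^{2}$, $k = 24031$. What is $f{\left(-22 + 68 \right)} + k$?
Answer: $24032$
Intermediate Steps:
$f{\left(m \right)} = 1$ ($f{\left(m \right)} = 1^{2} = 1$)
$f{\left(-22 + 68 \right)} + k = 1 + 24031 = 24032$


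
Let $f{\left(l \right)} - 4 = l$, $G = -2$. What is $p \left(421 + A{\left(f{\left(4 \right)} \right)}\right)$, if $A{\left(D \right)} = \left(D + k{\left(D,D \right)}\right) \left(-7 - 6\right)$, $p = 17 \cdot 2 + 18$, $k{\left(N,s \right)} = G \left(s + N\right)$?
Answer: $38116$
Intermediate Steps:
$k{\left(N,s \right)} = - 2 N - 2 s$ ($k{\left(N,s \right)} = - 2 \left(s + N\right) = - 2 \left(N + s\right) = - 2 N - 2 s$)
$p = 52$ ($p = 34 + 18 = 52$)
$f{\left(l \right)} = 4 + l$
$A{\left(D \right)} = 39 D$ ($A{\left(D \right)} = \left(D - 4 D\right) \left(-7 - 6\right) = \left(D - 4 D\right) \left(-13\right) = - 3 D \left(-13\right) = 39 D$)
$p \left(421 + A{\left(f{\left(4 \right)} \right)}\right) = 52 \left(421 + 39 \left(4 + 4\right)\right) = 52 \left(421 + 39 \cdot 8\right) = 52 \left(421 + 312\right) = 52 \cdot 733 = 38116$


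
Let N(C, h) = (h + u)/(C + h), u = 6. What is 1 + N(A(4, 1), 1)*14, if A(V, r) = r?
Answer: 50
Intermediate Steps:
N(C, h) = (6 + h)/(C + h) (N(C, h) = (h + 6)/(C + h) = (6 + h)/(C + h))
1 + N(A(4, 1), 1)*14 = 1 + ((6 + 1)/(1 + 1))*14 = 1 + (7/2)*14 = 1 + 49 = 50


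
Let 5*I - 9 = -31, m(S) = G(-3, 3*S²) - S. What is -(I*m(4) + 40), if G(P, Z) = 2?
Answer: -244/5 ≈ -48.800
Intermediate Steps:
m(S) = 2 - S
I = -22/5 (I = 9/5 + (⅕)*(-31) = 9/5 - 31/5 = -22/5 ≈ -4.4000)
-(I*m(4) + 40) = -(-22*(2 - 1*4)/5 + 40) = -(-22*(2 - 4)/5 + 40) = -(-22/5*(-2) + 40) = -(44/5 + 40) = -1*244/5 = -244/5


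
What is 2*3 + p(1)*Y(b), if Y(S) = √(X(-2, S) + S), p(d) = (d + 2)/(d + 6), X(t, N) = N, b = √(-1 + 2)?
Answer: 6 + 3*√2/7 ≈ 6.6061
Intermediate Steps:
b = 1 (b = √1 = 1)
p(d) = (2 + d)/(6 + d)
Y(S) = √2*√S (Y(S) = √(S + S) = √(2*S) = √2*√S)
2*3 + p(1)*Y(b) = 2*3 + ((2 + 1)/(6 + 1))*(√2*√1) = 6 + (3/7)*(√2*1) = 6 + ((⅐)*3)*√2 = 6 + 3*√2/7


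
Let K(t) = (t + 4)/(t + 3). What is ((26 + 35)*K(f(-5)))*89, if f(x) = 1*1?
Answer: 27145/4 ≈ 6786.3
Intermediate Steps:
f(x) = 1
K(t) = (4 + t)/(3 + t)
((26 + 35)*K(f(-5)))*89 = ((26 + 35)*((4 + 1)/(3 + 1)))*89 = (61*(5/4))*89 = (305/4)*89 = 27145/4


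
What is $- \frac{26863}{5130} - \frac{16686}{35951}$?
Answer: $- \frac{1051350893}{184428630} \approx -5.7006$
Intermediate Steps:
$- \frac{26863}{5130} - \frac{16686}{35951} = - \frac{1051350893}{184428630}$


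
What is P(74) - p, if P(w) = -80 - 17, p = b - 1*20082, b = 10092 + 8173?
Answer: 1720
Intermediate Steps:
b = 18265
p = -1817 (p = 18265 - 1*20082 = 18265 - 20082 = -1817)
P(w) = -97
P(74) - p = -97 - 1*(-1817) = -97 + 1817 = 1720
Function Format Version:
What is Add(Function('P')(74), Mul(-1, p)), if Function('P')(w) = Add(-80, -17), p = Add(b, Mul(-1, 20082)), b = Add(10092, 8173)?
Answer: 1720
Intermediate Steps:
b = 18265
p = -1817 (p = Add(18265, Mul(-1, 20082)) = Add(18265, -20082) = -1817)
Function('P')(w) = -97
Add(Function('P')(74), Mul(-1, p)) = Add(-97, Mul(-1, -1817)) = Add(-97, 1817) = 1720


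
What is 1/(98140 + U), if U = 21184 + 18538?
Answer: 1/137862 ≈ 7.2536e-6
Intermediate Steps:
U = 39722
1/(98140 + U) = 1/(98140 + 39722) = 1/137862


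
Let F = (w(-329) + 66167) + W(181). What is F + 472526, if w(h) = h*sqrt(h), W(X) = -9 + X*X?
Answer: 571445 - 329*I*sqrt(329) ≈ 5.7145e+5 - 5967.5*I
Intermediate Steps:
W(X) = -9 + X**2
w(h) = h**(3/2)
F = 98919 - 329*I*sqrt(329) (F = ((-329)**(3/2) + 66167) + (-9 + 181**2) = (-329*I*sqrt(329) + 66167) + (-9 + 32761) = (66167 - 329*I*sqrt(329)) + 32752 = 98919 - 329*I*sqrt(329) ≈ 98919.0 - 5967.5*I)
F + 472526 = (98919 - 329*I*sqrt(329)) + 472526 = 571445 - 329*I*sqrt(329)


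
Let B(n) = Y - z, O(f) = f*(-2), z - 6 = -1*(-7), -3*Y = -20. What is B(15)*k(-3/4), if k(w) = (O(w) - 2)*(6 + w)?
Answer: 133/8 ≈ 16.625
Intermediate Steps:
Y = 20/3 (Y = -⅓*(-20) = 20/3 ≈ 6.6667)
z = 13 (z = 6 - 1*(-7) = 6 + 7 = 13)
O(f) = -2*f
B(n) = -19/3 (B(n) = 20/3 - 1*13 = 20/3 - 13 = -19/3)
k(w) = (-2 - 2*w)*(6 + w) (k(w) = (-2*w - 2)*(6 + w) = (-2 - 2*w)*(6 + w))
B(15)*k(-3/4) = -19*(-12 - (-42)/4 - 2*(-3/4)²)/3 = -19*(-12 - (-42)/4 - 2*(-3*¼)²)/3 = -19*(-12 - 14*(-¾) - 2*(-¾)²)/3 = -19*(-12 + 21/2 - 2*9/16)/3 = -19*(-12 + 21/2 - 9/8)/3 = -19/3*(-21/8) = 133/8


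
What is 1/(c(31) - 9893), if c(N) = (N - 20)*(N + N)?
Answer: -1/9211 ≈ -0.00010857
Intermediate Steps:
c(N) = 2*N*(-20 + N) (c(N) = (-20 + N)*(2*N) = 2*N*(-20 + N))
1/(c(31) - 9893) = 1/(2*31*(-20 + 31) - 9893) = 1/(2*31*11 - 9893) = 1/(682 - 9893) = 1/(-9211) = -1/9211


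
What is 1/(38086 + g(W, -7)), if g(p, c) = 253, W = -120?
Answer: 1/38339 ≈ 2.6083e-5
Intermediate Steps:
1/(38086 + g(W, -7)) = 1/(38086 + 253) = 1/38339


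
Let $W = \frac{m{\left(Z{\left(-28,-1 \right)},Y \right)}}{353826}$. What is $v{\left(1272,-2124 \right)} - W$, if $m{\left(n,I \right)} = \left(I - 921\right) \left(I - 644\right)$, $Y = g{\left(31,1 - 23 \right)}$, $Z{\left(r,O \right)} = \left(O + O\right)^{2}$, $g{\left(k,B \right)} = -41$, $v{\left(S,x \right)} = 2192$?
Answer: $\frac{387463811}{176913} \approx 2190.1$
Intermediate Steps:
$Z{\left(r,O \right)} = 4 O^{2}$ ($Z{\left(r,O \right)} = \left(2 O\right)^{2} = 4 O^{2}$)
$Y = -41$
$m{\left(n,I \right)} = \left(-921 + I\right) \left(-644 + I\right)$
$W = \frac{329485}{176913}$ ($W = \frac{593124 + \left(-41\right)^{2} - -64165}{353826} = \left(593124 + 1681 + 64165\right) \frac{1}{353826} = 658970 \cdot \frac{1}{353826} = \frac{329485}{176913} \approx 1.8624$)
$v{\left(1272,-2124 \right)} - W = 2192 - \frac{329485}{176913} = \frac{387463811}{176913}$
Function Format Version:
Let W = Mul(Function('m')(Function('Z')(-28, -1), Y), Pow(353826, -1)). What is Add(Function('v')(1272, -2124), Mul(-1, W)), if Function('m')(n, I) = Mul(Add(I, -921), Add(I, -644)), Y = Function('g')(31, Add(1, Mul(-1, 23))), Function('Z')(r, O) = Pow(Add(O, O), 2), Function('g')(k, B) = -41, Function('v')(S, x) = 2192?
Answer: Rational(387463811, 176913) ≈ 2190.1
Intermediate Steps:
Function('Z')(r, O) = Mul(4, Pow(O, 2)) (Function('Z')(r, O) = Pow(Mul(2, O), 2) = Mul(4, Pow(O, 2)))
Y = -41
Function('m')(n, I) = Mul(Add(-921, I), Add(-644, I))
W = Rational(329485, 176913) (W = Mul(Add(593124, Pow(-41, 2), Mul(-1565, -41)), Pow(353826, -1)) = Mul(Add(593124, 1681, 64165), Rational(1, 353826)) = Mul(658970, Rational(1, 353826)) = Rational(329485, 176913) ≈ 1.8624)
Add(Function('v')(1272, -2124), Mul(-1, W)) = Add(2192, Mul(-1, Rational(329485, 176913))) = Add(2192, Rational(-329485, 176913)) = Rational(387463811, 176913)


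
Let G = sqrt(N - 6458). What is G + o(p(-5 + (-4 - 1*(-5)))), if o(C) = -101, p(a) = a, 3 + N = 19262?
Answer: -101 + sqrt(12801) ≈ 12.142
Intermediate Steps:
N = 19259 (N = -3 + 19262 = 19259)
G = sqrt(12801) (G = sqrt(19259 - 6458) = sqrt(12801) ≈ 113.14)
G + o(p(-5 + (-4 - 1*(-5)))) = sqrt(12801) - 101 = -101 + sqrt(12801)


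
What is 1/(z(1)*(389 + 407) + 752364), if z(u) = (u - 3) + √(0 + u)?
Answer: 1/751568 ≈ 1.3306e-6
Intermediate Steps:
z(u) = -3 + u + √u (z(u) = (-3 + u) + √u = -3 + u + √u)
1/(z(1)*(389 + 407) + 752364) = 1/((-3 + 1 + √1)*(389 + 407) + 752364) = 1/((-3 + 1 + 1)*796 + 752364) = 1/(-1*796 + 752364) = 1/(-796 + 752364) = 1/751568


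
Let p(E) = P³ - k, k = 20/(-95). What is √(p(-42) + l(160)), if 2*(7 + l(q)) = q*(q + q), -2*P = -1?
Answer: 9*√1825026/76 ≈ 159.98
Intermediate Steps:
P = ½ (P = -½*(-1) = ½ ≈ 0.50000)
l(q) = -7 + q² (l(q) = -7 + (q*(q + q))/2 = -7 + (q*(2*q))/2 = -7 + (2*q²)/2 = -7 + q²)
k = -4/19 (k = 20*(-1/95) = -4/19 ≈ -0.21053)
p(E) = 51/152 (p(E) = (½)³ - 1*(-4/19) = ⅛ + 4/19 = 51/152)
√(p(-42) + l(160)) = √(51/152 + (-7 + 160²)) = √(51/152 + (-7 + 25600)) = √(51/152 + 25593) = √(3890187/152) = 9*√1825026/76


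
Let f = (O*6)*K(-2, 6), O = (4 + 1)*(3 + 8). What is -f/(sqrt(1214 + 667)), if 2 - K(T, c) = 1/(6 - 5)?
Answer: -10*sqrt(209)/19 ≈ -7.6089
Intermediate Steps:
O = 55 (O = 5*11 = 55)
K(T, c) = 1 (K(T, c) = 2 - 1/(6 - 5) = 2 - 1/1 = 2 - 1*1 = 2 - 1 = 1)
f = 330 (f = (55*6)*1 = 330*1 = 330)
-f/(sqrt(1214 + 667)) = -330/(sqrt(1214 + 667)) = -330/(sqrt(1881)) = -330/(3*sqrt(209)) = -330*sqrt(209)/627 = -10*sqrt(209)/19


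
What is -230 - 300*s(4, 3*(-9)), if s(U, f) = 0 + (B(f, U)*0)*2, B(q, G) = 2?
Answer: -230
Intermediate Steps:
s(U, f) = 0 (s(U, f) = 0 + (2*0)*2 = 0 + 0*2 = 0 + 0 = 0)
-230 - 300*s(4, 3*(-9)) = -230 - 300*0 = -230 + 0 = -230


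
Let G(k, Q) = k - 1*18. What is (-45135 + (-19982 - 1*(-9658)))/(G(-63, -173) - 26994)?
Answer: 55459/27075 ≈ 2.0483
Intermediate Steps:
G(k, Q) = -18 + k (G(k, Q) = k - 18 = -18 + k)
(-45135 + (-19982 - 1*(-9658)))/(G(-63, -173) - 26994) = (-45135 + (-19982 - 1*(-9658)))/((-18 - 63) - 26994) = (-45135 + (-19982 + 9658))/(-81 - 26994) = (-45135 - 10324)/(-27075) = -55459*(-1/27075) = 55459/27075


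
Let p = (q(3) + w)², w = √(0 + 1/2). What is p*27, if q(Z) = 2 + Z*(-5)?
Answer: 9153/2 - 351*√2 ≈ 4080.1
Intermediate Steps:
w = √2/2 (w = √(0 + ½) = √(½) = √2/2 ≈ 0.70711)
q(Z) = 2 - 5*Z
p = (-13 + √2/2)² (p = ((2 - 5*3) + √2/2)² = ((2 - 15) + √2/2)² = (-13 + √2/2)² ≈ 151.12)
p*27 = ((26 - √2)²/4)*27 = 27*(26 - √2)²/4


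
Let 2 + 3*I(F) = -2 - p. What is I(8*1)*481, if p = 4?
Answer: -3848/3 ≈ -1282.7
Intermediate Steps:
I(F) = -8/3 (I(F) = -⅔ + (-2 - 1*4)/3 = -⅔ + (-2 - 4)/3 = -⅔ + (⅓)*(-6) = -⅔ - 2 = -8/3)
I(8*1)*481 = -8/3*481 = -3848/3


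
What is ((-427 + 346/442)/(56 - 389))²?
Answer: 109537156/66863329 ≈ 1.6382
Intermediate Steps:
((-427 + 346/442)/(56 - 389))² = ((-427 + 346*(1/442))/(-333))² = ((-427 + 173/221)*(-1/333))² = (-94194/221*(-1/333))² = (10466/8177)² = 109537156/66863329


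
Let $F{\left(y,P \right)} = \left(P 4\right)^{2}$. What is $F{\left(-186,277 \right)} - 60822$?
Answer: $1166842$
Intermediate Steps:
$F{\left(y,P \right)} = 16 P^{2}$ ($F{\left(y,P \right)} = \left(4 P\right)^{2} = 16 P^{2}$)
$F{\left(-186,277 \right)} - 60822 = 16 \cdot 277^{2} - 60822 = 16 \cdot 76729 - 60822 = 1227664 - 60822 = 1166842$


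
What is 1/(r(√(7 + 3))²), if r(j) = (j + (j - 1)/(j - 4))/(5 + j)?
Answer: 890/9 + 280*√10/9 ≈ 197.27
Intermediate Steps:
r(j) = (j + (-1 + j)/(-4 + j))/(5 + j)
1/(r(√(7 + 3))²) = 1/(((-1 + (√(7 + 3))² - 3*√(7 + 3))/(-20 + √(7 + 3) + (√(7 + 3))²))²) = 1/(((-1 + (√10)² - 3*√10)/(-20 + √10 + (√10)²))²) = 1/(((-1 + 10 - 3*√10)/(-20 + √10 + 10))²) = 1/(((9 - 3*√10)/(-10 + √10))²) = 1/((9 - 3*√10)²/(-10 + √10)²) = (-10 + √10)²/(9 - 3*√10)²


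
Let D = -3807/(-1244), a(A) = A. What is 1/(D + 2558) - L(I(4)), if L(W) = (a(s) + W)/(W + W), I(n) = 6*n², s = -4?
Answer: -73217345/152926032 ≈ -0.47878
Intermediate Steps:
D = 3807/1244 (D = -3807*(-1/1244) = 3807/1244 ≈ 3.0603)
L(W) = (-4 + W)/(2*W) (L(W) = (-4 + W)/(W + W) = (-4 + W)/((2*W)) = (-4 + W)*(1/(2*W)) = (-4 + W)/(2*W))
1/(D + 2558) - L(I(4)) = 1/(3807/1244 + 2558) - (-4 + 6*4²)/(2*(6*4²)) = 1/(3185959/1244) - (-4 + 6*16)/(2*(6*16)) = 1244/3185959 - (-4 + 96)/(2*96) = 1244/3185959 - 92/(2*96) = 1244/3185959 - 1*23/48 = 1244/3185959 - 23/48 = -73217345/152926032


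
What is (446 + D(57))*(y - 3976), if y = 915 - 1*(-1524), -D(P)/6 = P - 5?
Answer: -205958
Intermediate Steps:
D(P) = 30 - 6*P (D(P) = -6*(P - 5) = -6*(-5 + P) = 30 - 6*P)
y = 2439 (y = 915 + 1524 = 2439)
(446 + D(57))*(y - 3976) = (446 + (30 - 6*57))*(2439 - 3976) = (446 + (30 - 342))*(-1537) = (446 - 312)*(-1537) = 134*(-1537) = -205958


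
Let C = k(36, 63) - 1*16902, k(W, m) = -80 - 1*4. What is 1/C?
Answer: -1/16986 ≈ -5.8872e-5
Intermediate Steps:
k(W, m) = -84 (k(W, m) = -80 - 4 = -84)
C = -16986 (C = -84 - 1*16902 = -84 - 16902 = -16986)
1/C = 1/(-16986) = -1/16986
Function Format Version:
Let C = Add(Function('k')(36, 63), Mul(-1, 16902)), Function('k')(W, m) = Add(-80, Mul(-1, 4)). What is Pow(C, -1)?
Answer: Rational(-1, 16986) ≈ -5.8872e-5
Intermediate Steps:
Function('k')(W, m) = -84 (Function('k')(W, m) = Add(-80, -4) = -84)
C = -16986 (C = Add(-84, Mul(-1, 16902)) = Add(-84, -16902) = -16986)
Pow(C, -1) = Pow(-16986, -1) = Rational(-1, 16986)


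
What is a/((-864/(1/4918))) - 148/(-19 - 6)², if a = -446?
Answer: -314297873/1327860000 ≈ -0.23670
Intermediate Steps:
a/((-864/(1/4918))) - 148/(-19 - 6)² = -446/((-864/(1/4918))) - 148/(-19 - 6)² = -446/((-864/1/4918)) - 148/((-25)²) = -446/((-864*4918)) - 148/625 = -446/(-4249152) - 148*1/625 = -446*(-1/4249152) - 148/625 = 223/2124576 - 148/625 = -314297873/1327860000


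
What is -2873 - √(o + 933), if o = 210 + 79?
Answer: -2873 - √1222 ≈ -2908.0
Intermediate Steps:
o = 289
-2873 - √(o + 933) = -2873 - √(289 + 933) = -2873 - √1222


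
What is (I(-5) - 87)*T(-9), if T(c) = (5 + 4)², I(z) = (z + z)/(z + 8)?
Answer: -7317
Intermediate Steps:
I(z) = 2*z/(8 + z) (I(z) = (2*z)/(8 + z) = 2*z/(8 + z))
T(c) = 81 (T(c) = 9² = 81)
(I(-5) - 87)*T(-9) = (2*(-5)/(8 - 5) - 87)*81 = (2*(-5)/3 - 87)*81 = (2*(-5)*(⅓) - 87)*81 = (-10/3 - 87)*81 = -271/3*81 = -7317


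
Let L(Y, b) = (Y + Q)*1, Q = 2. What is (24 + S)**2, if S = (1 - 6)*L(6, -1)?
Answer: 256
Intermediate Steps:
L(Y, b) = 2 + Y (L(Y, b) = (Y + 2)*1 = (2 + Y)*1 = 2 + Y)
S = -40 (S = (1 - 6)*(2 + 6) = -5*8 = -40)
(24 + S)**2 = (24 - 40)**2 = (-16)**2 = 256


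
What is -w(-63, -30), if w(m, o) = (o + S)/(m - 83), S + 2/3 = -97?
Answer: -383/438 ≈ -0.87443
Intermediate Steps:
S = -293/3 (S = -⅔ - 97 = -293/3 ≈ -97.667)
w(m, o) = (-293/3 + o)/(-83 + m) (w(m, o) = (o - 293/3)/(m - 83) = (-293/3 + o)/(-83 + m))
-w(-63, -30) = -(-293/3 - 30)/(-83 - 63) = -(-383)/((-146)*3) = -(-1)*(-383)/(146*3) = -1*383/438 = -383/438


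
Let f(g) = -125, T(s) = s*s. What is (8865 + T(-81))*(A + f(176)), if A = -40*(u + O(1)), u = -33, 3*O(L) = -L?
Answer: 18639750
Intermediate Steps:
T(s) = s**2
O(L) = -L/3 (O(L) = (-L)/3 = -L/3)
A = 4000/3 (A = -40*(-33 - 1/3*1) = -40*(-33 - 1/3) = -40*(-100/3) = 4000/3 ≈ 1333.3)
(8865 + T(-81))*(A + f(176)) = (8865 + (-81)**2)*(4000/3 - 125) = (8865 + 6561)*(3625/3) = 15426*(3625/3) = 18639750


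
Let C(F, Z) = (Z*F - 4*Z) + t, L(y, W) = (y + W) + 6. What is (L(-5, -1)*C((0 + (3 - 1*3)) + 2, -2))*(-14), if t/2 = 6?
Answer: 0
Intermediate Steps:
t = 12 (t = 2*6 = 12)
L(y, W) = 6 + W + y (L(y, W) = (W + y) + 6 = 6 + W + y)
C(F, Z) = 12 - 4*Z + F*Z (C(F, Z) = (Z*F - 4*Z) + 12 = (F*Z - 4*Z) + 12 = (-4*Z + F*Z) + 12 = 12 - 4*Z + F*Z)
(L(-5, -1)*C((0 + (3 - 1*3)) + 2, -2))*(-14) = ((6 - 1 - 5)*(12 - 4*(-2) + ((0 + (3 - 1*3)) + 2)*(-2)))*(-14) = (0*(12 + 8 + ((0 + (3 - 3)) + 2)*(-2)))*(-14) = (0*(12 + 8 + ((0 + 0) + 2)*(-2)))*(-14) = (0*(12 + 8 + (0 + 2)*(-2)))*(-14) = (0*(12 + 8 + 2*(-2)))*(-14) = (0*(12 + 8 - 4))*(-14) = (0*16)*(-14) = 0*(-14) = 0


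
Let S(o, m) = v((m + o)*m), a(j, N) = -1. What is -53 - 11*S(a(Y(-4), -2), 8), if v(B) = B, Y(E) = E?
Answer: -669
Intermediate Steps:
S(o, m) = m*(m + o) (S(o, m) = (m + o)*m = m*(m + o))
-53 - 11*S(a(Y(-4), -2), 8) = -53 - 88*(8 - 1) = -53 - 88*7 = -53 - 11*56 = -53 - 616 = -669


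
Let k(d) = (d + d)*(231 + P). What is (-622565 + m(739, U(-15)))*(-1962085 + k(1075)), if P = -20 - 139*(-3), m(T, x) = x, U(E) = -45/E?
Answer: 380936349370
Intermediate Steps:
P = 397 (P = -20 - 1*(-417) = -20 + 417 = 397)
k(d) = 1256*d (k(d) = (d + d)*(231 + 397) = (2*d)*628 = 1256*d)
(-622565 + m(739, U(-15)))*(-1962085 + k(1075)) = (-622565 - 45/(-15))*(-1962085 + 1256*1075) = (-622565 - 45*(-1/15))*(-1962085 + 1350200) = (-622565 + 3)*(-611885) = -622562*(-611885) = 380936349370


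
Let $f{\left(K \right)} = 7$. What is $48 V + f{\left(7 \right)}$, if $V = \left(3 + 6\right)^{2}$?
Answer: $3895$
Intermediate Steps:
$V = 81$ ($V = 9^{2} = 81$)
$48 V + f{\left(7 \right)} = 48 \cdot 81 + 7 = 3888 + 7 = 3895$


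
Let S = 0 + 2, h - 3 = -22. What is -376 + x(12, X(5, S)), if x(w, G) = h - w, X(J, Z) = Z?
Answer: -407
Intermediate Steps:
h = -19 (h = 3 - 22 = -19)
S = 2
x(w, G) = -19 - w
-376 + x(12, X(5, S)) = -376 + (-19 - 1*12) = -376 + (-19 - 12) = -376 - 31 = -407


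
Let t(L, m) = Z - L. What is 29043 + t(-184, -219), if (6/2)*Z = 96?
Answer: 29259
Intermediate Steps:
Z = 32 (Z = (⅓)*96 = 32)
t(L, m) = 32 - L
29043 + t(-184, -219) = 29043 + (32 - 1*(-184)) = 29043 + (32 + 184) = 29043 + 216 = 29259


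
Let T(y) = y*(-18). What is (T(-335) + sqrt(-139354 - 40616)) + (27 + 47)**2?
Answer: 11506 + I*sqrt(179970) ≈ 11506.0 + 424.23*I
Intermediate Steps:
T(y) = -18*y
(T(-335) + sqrt(-139354 - 40616)) + (27 + 47)**2 = (-18*(-335) + sqrt(-139354 - 40616)) + (27 + 47)**2 = (6030 + sqrt(-179970)) + 74**2 = (6030 + I*sqrt(179970)) + 5476 = 11506 + I*sqrt(179970)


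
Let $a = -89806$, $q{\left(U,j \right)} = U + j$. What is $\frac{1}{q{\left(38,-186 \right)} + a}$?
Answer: $- \frac{1}{89954} \approx -1.1117 \cdot 10^{-5}$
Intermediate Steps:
$\frac{1}{q{\left(38,-186 \right)} + a} = \frac{1}{\left(38 - 186\right) - 89806} = \frac{1}{-148 - 89806} = \frac{1}{-89954} = - \frac{1}{89954}$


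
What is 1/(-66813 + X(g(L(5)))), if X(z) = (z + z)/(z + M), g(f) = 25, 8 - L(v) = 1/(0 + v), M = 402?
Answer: -427/28529101 ≈ -1.4967e-5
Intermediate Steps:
L(v) = 8 - 1/v (L(v) = 8 - 1/(0 + v) = 8 - 1/v)
X(z) = 2*z/(402 + z) (X(z) = (z + z)/(z + 402) = (2*z)/(402 + z) = 2*z/(402 + z))
1/(-66813 + X(g(L(5)))) = 1/(-66813 + 2*25/(402 + 25)) = 1/(-66813 + 2*25/427) = 1/(-66813 + 2*25*(1/427)) = 1/(-66813 + 50/427) = 1/(-28529101/427) = -427/28529101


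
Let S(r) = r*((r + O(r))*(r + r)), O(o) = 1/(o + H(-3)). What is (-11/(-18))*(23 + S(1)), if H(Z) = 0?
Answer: 33/2 ≈ 16.500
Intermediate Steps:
O(o) = 1/o (O(o) = 1/(o + 0) = 1/o)
S(r) = 2*r²*(r + 1/r) (S(r) = r*((r + 1/r)*(r + r)) = r*((r + 1/r)*(2*r)) = r*(2*r*(r + 1/r)) = 2*r²*(r + 1/r))
(-11/(-18))*(23 + S(1)) = (-11/(-18))*(23 + 2*1*(1 + 1²)) = (-11*(-1/18))*(23 + 2*1*(1 + 1)) = 11*(23 + 2*1*2)/18 = 11*(23 + 4)/18 = (11/18)*27 = 33/2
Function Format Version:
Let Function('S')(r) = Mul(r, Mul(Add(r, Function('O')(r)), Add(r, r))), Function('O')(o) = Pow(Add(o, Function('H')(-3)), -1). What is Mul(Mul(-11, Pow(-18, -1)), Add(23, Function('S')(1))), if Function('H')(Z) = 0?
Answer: Rational(33, 2) ≈ 16.500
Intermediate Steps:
Function('O')(o) = Pow(o, -1) (Function('O')(o) = Pow(Add(o, 0), -1) = Pow(o, -1))
Function('S')(r) = Mul(2, Pow(r, 2), Add(r, Pow(r, -1))) (Function('S')(r) = Mul(r, Mul(Add(r, Pow(r, -1)), Add(r, r))) = Mul(r, Mul(Add(r, Pow(r, -1)), Mul(2, r))) = Mul(r, Mul(2, r, Add(r, Pow(r, -1)))) = Mul(2, Pow(r, 2), Add(r, Pow(r, -1))))
Mul(Mul(-11, Pow(-18, -1)), Add(23, Function('S')(1))) = Mul(Mul(-11, Pow(-18, -1)), Add(23, Mul(2, 1, Add(1, Pow(1, 2))))) = Mul(Mul(-11, Rational(-1, 18)), Add(23, Mul(2, 1, Add(1, 1)))) = Mul(Rational(11, 18), Add(23, Mul(2, 1, 2))) = Mul(Rational(11, 18), Add(23, 4)) = Mul(Rational(11, 18), 27) = Rational(33, 2)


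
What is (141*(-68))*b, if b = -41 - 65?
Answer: 1016328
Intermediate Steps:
b = -106
(141*(-68))*b = (141*(-68))*(-106) = -9588*(-106) = 1016328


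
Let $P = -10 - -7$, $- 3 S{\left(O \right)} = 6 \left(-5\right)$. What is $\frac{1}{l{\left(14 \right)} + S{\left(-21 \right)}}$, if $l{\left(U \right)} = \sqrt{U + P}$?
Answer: $\frac{10}{89} - \frac{\sqrt{11}}{89} \approx 0.075094$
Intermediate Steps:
$S{\left(O \right)} = 10$ ($S{\left(O \right)} = - \frac{6 \left(-5\right)}{3} = \left(- \frac{1}{3}\right) \left(-30\right) = 10$)
$P = -3$ ($P = -10 + 7 = -3$)
$l{\left(U \right)} = \sqrt{-3 + U}$ ($l{\left(U \right)} = \sqrt{U - 3} = \sqrt{-3 + U}$)
$\frac{1}{l{\left(14 \right)} + S{\left(-21 \right)}} = \frac{1}{\sqrt{-3 + 14} + 10} = \frac{1}{\sqrt{11} + 10} = \frac{1}{10 + \sqrt{11}}$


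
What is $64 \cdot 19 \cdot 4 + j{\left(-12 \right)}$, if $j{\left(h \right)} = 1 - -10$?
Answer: $4875$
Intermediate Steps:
$j{\left(h \right)} = 11$ ($j{\left(h \right)} = 1 + 10 = 11$)
$64 \cdot 19 \cdot 4 + j{\left(-12 \right)} = 64 \cdot 19 \cdot 4 + 11 = 64 \cdot 76 + 11 = 4864 + 11 = 4875$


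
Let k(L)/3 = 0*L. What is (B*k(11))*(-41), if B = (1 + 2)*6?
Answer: 0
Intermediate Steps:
k(L) = 0 (k(L) = 3*(0*L) = 3*0 = 0)
B = 18 (B = 3*6 = 18)
(B*k(11))*(-41) = (18*0)*(-41) = 0*(-41) = 0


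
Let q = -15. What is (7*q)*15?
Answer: -1575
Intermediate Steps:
(7*q)*15 = (7*(-15))*15 = -105*15 = -1575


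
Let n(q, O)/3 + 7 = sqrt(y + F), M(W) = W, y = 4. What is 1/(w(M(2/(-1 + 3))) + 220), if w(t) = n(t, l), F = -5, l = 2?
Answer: 199/39610 - 3*I/39610 ≈ 0.005024 - 7.5738e-5*I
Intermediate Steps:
n(q, O) = -21 + 3*I (n(q, O) = -21 + 3*sqrt(4 - 5) = -21 + 3*sqrt(-1) = -21 + 3*I)
w(t) = -21 + 3*I
1/(w(M(2/(-1 + 3))) + 220) = 1/((-21 + 3*I) + 220) = 1/(199 + 3*I) = (199 - 3*I)/39610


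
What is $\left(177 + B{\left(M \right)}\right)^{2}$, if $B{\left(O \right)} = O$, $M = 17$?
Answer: $37636$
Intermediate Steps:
$\left(177 + B{\left(M \right)}\right)^{2} = \left(177 + 17\right)^{2} = 194^{2} = 37636$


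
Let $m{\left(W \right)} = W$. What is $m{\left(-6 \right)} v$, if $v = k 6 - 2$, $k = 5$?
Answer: $-168$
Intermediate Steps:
$v = 28$ ($v = 5 \cdot 6 - 2 = 30 - 2 = 28$)
$m{\left(-6 \right)} v = \left(-6\right) 28 = -168$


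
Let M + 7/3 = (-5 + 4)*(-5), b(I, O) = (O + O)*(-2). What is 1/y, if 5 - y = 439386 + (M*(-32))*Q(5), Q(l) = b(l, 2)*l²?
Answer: -3/1369343 ≈ -2.1908e-6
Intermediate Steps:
b(I, O) = -4*O (b(I, O) = (2*O)*(-2) = -4*O)
Q(l) = -8*l² (Q(l) = (-4*2)*l² = -8*l²)
M = 8/3 (M = -7/3 + (-5 + 4)*(-5) = -7/3 - 1*(-5) = -7/3 + 5 = 8/3 ≈ 2.6667)
y = -1369343/3 (y = 5 - (439386 + ((8/3)*(-32))*(-8*5²)) = 5 - (439386 - (-2048)*25/3) = 5 - (439386 - 256/3*(-200)) = 5 - (439386 + 51200/3) = 5 - 1*1369358/3 = 5 - 1369358/3 = -1369343/3 ≈ -4.5645e+5)
1/y = 1/(-1369343/3) = -3/1369343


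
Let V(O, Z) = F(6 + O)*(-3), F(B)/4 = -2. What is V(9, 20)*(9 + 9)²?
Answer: 7776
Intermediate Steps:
F(B) = -8 (F(B) = 4*(-2) = -8)
V(O, Z) = 24 (V(O, Z) = -8*(-3) = 24)
V(9, 20)*(9 + 9)² = 24*(9 + 9)² = 24*18² = 24*324 = 7776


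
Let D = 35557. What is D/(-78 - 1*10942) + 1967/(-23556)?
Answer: -107407129/32448390 ≈ -3.3101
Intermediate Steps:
D/(-78 - 1*10942) + 1967/(-23556) = 35557/(-78 - 1*10942) + 1967/(-23556) = 35557/(-78 - 10942) + 1967*(-1/23556) = 35557/(-11020) - 1967/23556 = 35557*(-1/11020) - 1967/23556 = -35557/11020 - 1967/23556 = -107407129/32448390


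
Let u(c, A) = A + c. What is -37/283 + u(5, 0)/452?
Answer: -15309/127916 ≈ -0.11968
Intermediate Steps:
-37/283 + u(5, 0)/452 = -37/283 + (0 + 5)/452 = -37*1/283 + 5*(1/452) = -37/283 + 5/452 = -15309/127916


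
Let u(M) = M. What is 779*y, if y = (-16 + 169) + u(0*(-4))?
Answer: 119187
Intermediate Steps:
y = 153 (y = (-16 + 169) + 0*(-4) = 153 + 0 = 153)
779*y = 779*153 = 119187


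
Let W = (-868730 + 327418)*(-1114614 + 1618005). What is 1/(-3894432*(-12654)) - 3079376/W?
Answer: 395188439241905/34969855060434780864 ≈ 1.1301e-5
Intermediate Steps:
W = -272491588992 (W = -541312*503391 = -272491588992)
1/(-3894432*(-12654)) - 3079376/W = 1/(-3894432*(-12654)) - 3079376/(-272491588992) = -1/3894432*(-1/12654) - 3079376*(-1/272491588992) = 1/49280142528 + 192461/17030724312 = 395188439241905/34969855060434780864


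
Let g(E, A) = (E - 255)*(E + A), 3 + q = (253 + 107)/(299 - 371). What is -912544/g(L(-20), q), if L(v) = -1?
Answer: -28517/72 ≈ -396.07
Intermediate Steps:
q = -8 (q = -3 + (253 + 107)/(299 - 371) = -3 + 360/(-72) = -3 + 360*(-1/72) = -3 - 5 = -8)
g(E, A) = (-255 + E)*(A + E)
-912544/g(L(-20), q) = -912544/((-1)² - 255*(-8) - 255*(-1) - 8*(-1)) = -912544/(1 + 2040 + 255 + 8) = -912544/2304 = -912544*1/2304 = -28517/72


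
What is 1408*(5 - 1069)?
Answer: -1498112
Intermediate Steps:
1408*(5 - 1069) = 1408*(-1064) = -1498112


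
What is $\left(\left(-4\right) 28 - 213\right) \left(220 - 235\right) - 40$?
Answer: $4835$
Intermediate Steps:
$\left(\left(-4\right) 28 - 213\right) \left(220 - 235\right) - 40 = \left(-112 - 213\right) \left(-15\right) - 40 = \left(-325\right) \left(-15\right) - 40 = 4875 - 40 = 4835$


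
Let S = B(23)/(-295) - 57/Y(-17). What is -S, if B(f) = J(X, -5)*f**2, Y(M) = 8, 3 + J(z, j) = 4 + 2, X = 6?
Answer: 29511/2360 ≈ 12.505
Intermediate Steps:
J(z, j) = 3 (J(z, j) = -3 + (4 + 2) = -3 + 6 = 3)
B(f) = 3*f**2
S = -29511/2360 (S = (3*23**2)/(-295) - 57/8 = (3*529)*(-1/295) - 57*1/8 = 1587*(-1/295) - 57/8 = -1587/295 - 57/8 = -29511/2360 ≈ -12.505)
-S = -1*(-29511/2360) = 29511/2360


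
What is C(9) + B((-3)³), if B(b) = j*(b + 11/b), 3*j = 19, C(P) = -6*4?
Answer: -16004/81 ≈ -197.58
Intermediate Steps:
C(P) = -24
j = 19/3 (j = (⅓)*19 = 19/3 ≈ 6.3333)
B(b) = 19*b/3 + 209/(3*b) (B(b) = 19*(b + 11/b)/3 = 19*b/3 + 209/(3*b))
C(9) + B((-3)³) = -24 + 19*(11 + ((-3)³)²)/(3*((-3)³)) = -24 + (19/3)*(11 + (-27)²)/(-27) = -24 + (19/3)*(-1/27)*(11 + 729) = -24 + (19/3)*(-1/27)*740 = -24 - 14060/81 = -16004/81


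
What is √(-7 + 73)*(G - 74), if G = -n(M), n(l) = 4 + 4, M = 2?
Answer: -82*√66 ≈ -666.17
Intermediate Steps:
n(l) = 8
G = -8 (G = -1*8 = -8)
√(-7 + 73)*(G - 74) = √(-7 + 73)*(-8 - 74) = √66*(-82) = -82*√66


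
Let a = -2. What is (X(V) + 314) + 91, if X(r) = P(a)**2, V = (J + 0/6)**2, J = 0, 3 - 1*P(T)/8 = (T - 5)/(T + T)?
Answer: 505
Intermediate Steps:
P(T) = 24 - 4*(-5 + T)/T (P(T) = 24 - 8*(T - 5)/(T + T) = 24 - 8*(-5 + T)/(2*T) = 24 - 8*(-5 + T)*1/(2*T) = 24 - 4*(-5 + T)/T)
V = 0 (V = (0 + 0/6)**2 = (0 + 0*(1/6))**2 = (0 + 0)**2 = 0**2 = 0)
X(r) = 100 (X(r) = (20 + 20/(-2))**2 = (20 + 20*(-1/2))**2 = (20 - 10)**2 = 10**2 = 100)
(X(V) + 314) + 91 = (100 + 314) + 91 = 414 + 91 = 505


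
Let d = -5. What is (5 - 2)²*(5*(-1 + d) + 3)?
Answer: -243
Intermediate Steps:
(5 - 2)²*(5*(-1 + d) + 3) = (5 - 2)²*(5*(-1 - 5) + 3) = 3²*(5*(-6) + 3) = 9*(-30 + 3) = 9*(-27) = -243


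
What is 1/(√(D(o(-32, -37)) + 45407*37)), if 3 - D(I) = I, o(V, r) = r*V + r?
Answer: √1678915/1678915 ≈ 0.00077177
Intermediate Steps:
o(V, r) = r + V*r (o(V, r) = V*r + r = r + V*r)
D(I) = 3 - I
1/(√(D(o(-32, -37)) + 45407*37)) = 1/(√((3 - (-37)*(1 - 32)) + 45407*37)) = 1/(√((3 - (-37)*(-31)) + 1680059)) = 1/(√((3 - 1*1147) + 1680059)) = 1/(√((3 - 1147) + 1680059)) = 1/(√(-1144 + 1680059)) = 1/(√1678915) = √1678915/1678915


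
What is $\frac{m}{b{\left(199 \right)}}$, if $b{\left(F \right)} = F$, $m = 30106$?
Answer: $\frac{30106}{199} \approx 151.29$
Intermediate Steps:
$\frac{m}{b{\left(199 \right)}} = \frac{30106}{199}$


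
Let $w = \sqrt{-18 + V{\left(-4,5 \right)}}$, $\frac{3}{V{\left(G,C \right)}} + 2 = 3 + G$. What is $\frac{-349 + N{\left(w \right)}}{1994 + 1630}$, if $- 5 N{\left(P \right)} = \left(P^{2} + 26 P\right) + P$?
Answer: $- \frac{863}{9060} - \frac{9 i \sqrt{19}}{6040} \approx -0.095254 - 0.0064951 i$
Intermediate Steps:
$V{\left(G,C \right)} = \frac{3}{1 + G}$ ($V{\left(G,C \right)} = \frac{3}{-2 + \left(3 + G\right)} = \frac{3}{1 + G}$)
$w = i \sqrt{19}$ ($w = \sqrt{-18 + \frac{3}{1 - 4}} = \sqrt{-18 + \frac{3}{-3}} = \sqrt{-18 + 3 \left(- \frac{1}{3}\right)} = \sqrt{-18 - 1} = \sqrt{-19} = i \sqrt{19} \approx 4.3589 i$)
$N{\left(P \right)} = - \frac{27 P}{5} - \frac{P^{2}}{5}$ ($N{\left(P \right)} = - \frac{\left(P^{2} + 26 P\right) + P}{5} = - \frac{P^{2} + 27 P}{5} = - \frac{27 P}{5} - \frac{P^{2}}{5}$)
$\frac{-349 + N{\left(w \right)}}{1994 + 1630} = \frac{-349 - \frac{i \sqrt{19} \left(27 + i \sqrt{19}\right)}{5}}{1994 + 1630} = \frac{-349 - \frac{i \sqrt{19} \left(27 + i \sqrt{19}\right)}{5}}{3624} = \left(-349 - \frac{i \sqrt{19} \left(27 + i \sqrt{19}\right)}{5}\right) \frac{1}{3624} = - \frac{349}{3624} - \frac{i \sqrt{19} \left(27 + i \sqrt{19}\right)}{18120}$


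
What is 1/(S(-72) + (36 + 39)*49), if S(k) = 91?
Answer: 1/3766 ≈ 0.00026553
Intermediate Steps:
1/(S(-72) + (36 + 39)*49) = 1/(91 + (36 + 39)*49) = 1/(91 + 75*49) = 1/(91 + 3675) = 1/3766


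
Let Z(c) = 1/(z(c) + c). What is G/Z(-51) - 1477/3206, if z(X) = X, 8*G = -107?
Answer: 1249231/916 ≈ 1363.8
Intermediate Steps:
G = -107/8 (G = (⅛)*(-107) = -107/8 ≈ -13.375)
Z(c) = 1/(2*c) (Z(c) = 1/(c + c) = 1/(2*c))
G/Z(-51) - 1477/3206 = -107/(8*((½)/(-51))) - 1477/3206 = -107/(8*((½)*(-1/51))) - 1477*1/3206 = -107/(8*(-1/102)) - 211/458 = -107/8*(-102) - 211/458 = 5457/4 - 211/458 = 1249231/916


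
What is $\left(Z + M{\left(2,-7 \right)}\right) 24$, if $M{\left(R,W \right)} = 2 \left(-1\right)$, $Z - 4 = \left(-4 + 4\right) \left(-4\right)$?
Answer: $48$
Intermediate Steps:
$Z = 4$ ($Z = 4 + \left(-4 + 4\right) \left(-4\right) = 4 + 0 \left(-4\right) = 4 + 0 = 4$)
$M{\left(R,W \right)} = -2$
$\left(Z + M{\left(2,-7 \right)}\right) 24 = \left(4 - 2\right) 24 = 2 \cdot 24 = 48$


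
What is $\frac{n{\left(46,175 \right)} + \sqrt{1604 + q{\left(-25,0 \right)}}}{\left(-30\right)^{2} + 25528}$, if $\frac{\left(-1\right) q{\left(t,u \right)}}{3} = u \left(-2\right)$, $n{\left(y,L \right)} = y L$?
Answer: $\frac{4025}{13214} + \frac{\sqrt{401}}{13214} \approx 0.30612$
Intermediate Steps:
$n{\left(y,L \right)} = L y$
$q{\left(t,u \right)} = 6 u$ ($q{\left(t,u \right)} = - 3 u \left(-2\right) = - 3 \left(- 2 u\right) = 6 u$)
$\frac{n{\left(46,175 \right)} + \sqrt{1604 + q{\left(-25,0 \right)}}}{\left(-30\right)^{2} + 25528} = \frac{175 \cdot 46 + \sqrt{1604 + 6 \cdot 0}}{\left(-30\right)^{2} + 25528} = \frac{8050 + \sqrt{1604 + 0}}{900 + 25528} = \frac{8050 + \sqrt{1604}}{26428} = \left(8050 + 2 \sqrt{401}\right) \frac{1}{26428} = \frac{4025}{13214} + \frac{\sqrt{401}}{13214}$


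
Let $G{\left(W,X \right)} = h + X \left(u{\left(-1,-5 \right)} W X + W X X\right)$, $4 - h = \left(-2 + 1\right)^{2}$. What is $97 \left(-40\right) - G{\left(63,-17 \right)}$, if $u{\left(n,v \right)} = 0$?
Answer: $305636$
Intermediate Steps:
$h = 3$ ($h = 4 - \left(-2 + 1\right)^{2} = 4 - \left(-1\right)^{2} = 4 - 1 = 3$)
$G{\left(W,X \right)} = 3 + W X^{3}$ ($G{\left(W,X \right)} = 3 + X \left(0 W X + W X X\right) = 3 + X \left(0 X + W X^{2}\right) = 3 + X \left(0 + W X^{2}\right) = 3 + X W X^{2} = 3 + W X^{3}$)
$97 \left(-40\right) - G{\left(63,-17 \right)} = 97 \left(-40\right) - \left(3 + 63 \left(-17\right)^{3}\right) = -3880 - \left(3 + 63 \left(-4913\right)\right) = -3880 - \left(3 - 309519\right) = -3880 - -309516 = -3880 + 309516 = 305636$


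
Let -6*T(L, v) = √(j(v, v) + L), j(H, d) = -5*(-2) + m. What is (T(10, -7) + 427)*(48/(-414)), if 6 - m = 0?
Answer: -3416/69 + 4*√26/207 ≈ -49.409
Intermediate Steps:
m = 6 (m = 6 - 1*0 = 6 + 0 = 6)
j(H, d) = 16 (j(H, d) = -5*(-2) + 6 = 10 + 6 = 16)
T(L, v) = -√(16 + L)/6
(T(10, -7) + 427)*(48/(-414)) = (-√(16 + 10)/6 + 427)*(48/(-414)) = (-√26/6 + 427)*(48*(-1/414)) = (427 - √26/6)*(-8/69) = -3416/69 + 4*√26/207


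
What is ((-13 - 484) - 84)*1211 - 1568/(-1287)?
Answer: -905520049/1287 ≈ -7.0359e+5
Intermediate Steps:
((-13 - 484) - 84)*1211 - 1568/(-1287) = (-497 - 84)*1211 - 1568*(-1/1287) = -581*1211 + 1568/1287 = -703591 + 1568/1287 = -905520049/1287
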